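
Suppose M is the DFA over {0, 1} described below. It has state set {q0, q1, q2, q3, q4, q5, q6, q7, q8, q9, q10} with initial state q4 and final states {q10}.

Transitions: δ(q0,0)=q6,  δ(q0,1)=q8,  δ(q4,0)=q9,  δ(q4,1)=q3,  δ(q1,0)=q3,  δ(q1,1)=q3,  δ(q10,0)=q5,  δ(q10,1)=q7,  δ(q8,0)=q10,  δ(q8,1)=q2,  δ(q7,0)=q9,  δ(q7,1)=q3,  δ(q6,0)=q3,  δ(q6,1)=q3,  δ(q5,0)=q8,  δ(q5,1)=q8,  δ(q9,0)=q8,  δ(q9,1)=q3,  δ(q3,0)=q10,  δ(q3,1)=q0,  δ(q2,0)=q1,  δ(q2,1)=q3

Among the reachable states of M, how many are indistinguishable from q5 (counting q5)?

P0 = {q10} | {q0,q1,q2,q3,q4,q5,q6,q7,q8,q9}.
On input 0, block {q0,q1,q2,q3,q4,q5,q6,q7,q8,q9} splits into {q0,q1,q2,q4,q5,q6,q7,q9} and {q3,q8}.
Split {q0,q1,q2,q4,q5,q6,q7,q9} by δ(·,0) → {q0,q2,q4,q7} and {q1,q5,q6,q9}.
No further refinement is possible. Final partition (4 blocks): {q10} | {q0,q2,q4,q7} | {q3,q8} | {q1,q5,q6,q9}.
The equivalence class containing q5 is {q1,q5,q6,q9}, of size 4.

4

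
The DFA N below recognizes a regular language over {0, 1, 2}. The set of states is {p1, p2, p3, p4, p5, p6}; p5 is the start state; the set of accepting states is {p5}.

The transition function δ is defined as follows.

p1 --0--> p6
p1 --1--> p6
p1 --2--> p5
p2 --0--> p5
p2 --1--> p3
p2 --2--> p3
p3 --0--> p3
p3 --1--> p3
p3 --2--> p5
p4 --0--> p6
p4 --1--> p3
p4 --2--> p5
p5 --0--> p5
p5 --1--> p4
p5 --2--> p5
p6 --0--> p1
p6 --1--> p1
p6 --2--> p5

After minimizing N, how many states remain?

States {p2} cannot be reached from the start state, so discard them.
P0 = {p5} | {p1,p3,p4,p6}.
The partition is now stable with 2 blocks: {p5} | {p1,p3,p4,p6}.

2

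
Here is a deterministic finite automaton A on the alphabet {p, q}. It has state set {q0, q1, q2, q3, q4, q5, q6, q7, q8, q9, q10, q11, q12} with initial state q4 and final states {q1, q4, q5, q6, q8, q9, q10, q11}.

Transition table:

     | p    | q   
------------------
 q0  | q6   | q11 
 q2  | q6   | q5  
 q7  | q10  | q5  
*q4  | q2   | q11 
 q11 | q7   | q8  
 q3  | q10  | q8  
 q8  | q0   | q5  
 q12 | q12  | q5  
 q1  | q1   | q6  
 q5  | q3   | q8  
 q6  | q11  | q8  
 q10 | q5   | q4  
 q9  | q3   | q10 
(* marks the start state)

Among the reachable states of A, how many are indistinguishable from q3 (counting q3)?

4

States {q1,q9,q12} cannot be reached from the start state, so discard them.
Initial partition by acceptance: {q4,q5,q6,q8,q10,q11} | {q0,q2,q3,q7}.
Split {q4,q5,q6,q8,q10,q11} by δ(·,p) → {q4,q5,q8,q11} and {q6,q10}.
No further refinement is possible. Final partition (3 blocks): {q4,q5,q8,q11} | {q0,q2,q3,q7} | {q6,q10}.
State q3 belongs to the block {q0,q2,q3,q7}, which has 4 states.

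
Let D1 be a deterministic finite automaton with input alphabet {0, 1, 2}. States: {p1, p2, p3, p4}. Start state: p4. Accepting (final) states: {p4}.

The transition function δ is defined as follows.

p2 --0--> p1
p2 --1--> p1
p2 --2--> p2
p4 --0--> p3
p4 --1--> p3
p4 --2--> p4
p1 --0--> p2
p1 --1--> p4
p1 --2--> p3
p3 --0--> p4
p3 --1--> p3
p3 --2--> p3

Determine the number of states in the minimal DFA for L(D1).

2

First remove the unreachable states {p1,p2}; 2 states remain.
Initial partition by acceptance: {p4} | {p3}.
The partition is now stable with 2 blocks: {p4} | {p3}.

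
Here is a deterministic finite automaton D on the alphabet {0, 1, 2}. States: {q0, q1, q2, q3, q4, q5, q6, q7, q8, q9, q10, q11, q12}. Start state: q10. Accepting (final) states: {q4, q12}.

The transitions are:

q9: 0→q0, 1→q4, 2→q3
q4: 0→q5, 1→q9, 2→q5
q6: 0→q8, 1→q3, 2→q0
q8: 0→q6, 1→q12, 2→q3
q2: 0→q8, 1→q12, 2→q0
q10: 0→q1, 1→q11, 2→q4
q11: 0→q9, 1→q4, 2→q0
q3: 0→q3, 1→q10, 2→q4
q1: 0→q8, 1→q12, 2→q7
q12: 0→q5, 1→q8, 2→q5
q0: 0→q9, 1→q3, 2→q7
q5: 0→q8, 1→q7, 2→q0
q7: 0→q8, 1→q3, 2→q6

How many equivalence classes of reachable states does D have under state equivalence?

7

First remove the unreachable states {q2}; 12 states remain.
Initial partition by acceptance: {q4,q12} | {q0,q1,q3,q5,q6,q7,q8,q9,q10,q11}.
On input 1, block {q0,q1,q3,q5,q6,q7,q8,q9,q10,q11} splits into {q0,q3,q5,q6,q7,q10} and {q1,q8,q9,q11}.
Refine {q0,q3,q5,q6,q7,q10} on symbol 0: members go to different blocks, giving {q0,q5,q6,q7,q10} and {q3}.
Refine {q0,q5,q6,q7,q10} on symbol 1: members go to different blocks, giving {q0,q6,q7} and {q5} and {q10}.
Split {q1,q8,q9,q11} by δ(·,0) → {q1,q11} and {q8,q9}.
Stable partition: {q4,q12} | {q0,q6,q7} | {q1,q11} | {q3} | {q5} | {q10} | {q8,q9} — 7 equivalence classes.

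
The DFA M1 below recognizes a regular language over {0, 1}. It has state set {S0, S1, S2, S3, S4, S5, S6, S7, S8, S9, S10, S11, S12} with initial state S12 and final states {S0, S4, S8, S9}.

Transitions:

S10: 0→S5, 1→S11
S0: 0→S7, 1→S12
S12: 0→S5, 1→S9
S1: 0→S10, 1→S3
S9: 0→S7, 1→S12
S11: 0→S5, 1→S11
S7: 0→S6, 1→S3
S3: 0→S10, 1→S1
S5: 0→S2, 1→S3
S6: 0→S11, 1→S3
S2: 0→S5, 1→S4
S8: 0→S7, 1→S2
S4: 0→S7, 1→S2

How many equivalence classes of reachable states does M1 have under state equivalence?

First remove the unreachable states {S0,S8}; 11 states remain.
Initial partition by acceptance: {S4,S9} | {S1,S2,S3,S5,S6,S7,S10,S11,S12}.
On input 1, block {S1,S2,S3,S5,S6,S7,S10,S11,S12} splits into {S1,S3,S5,S6,S7,S10,S11} and {S2,S12}.
Split {S1,S3,S5,S6,S7,S10,S11} by δ(·,0) → {S1,S3,S6,S7,S10,S11} and {S5}.
On input 0, block {S1,S3,S6,S7,S10,S11} splits into {S1,S3,S6,S7} and {S10,S11}.
Refine {S1,S3,S6,S7} on symbol 0: members go to different blocks, giving {S1,S3,S6} and {S7}.
No further refinement is possible. Final partition (6 blocks): {S4,S9} | {S1,S3,S6} | {S2,S12} | {S5} | {S10,S11} | {S7}.

6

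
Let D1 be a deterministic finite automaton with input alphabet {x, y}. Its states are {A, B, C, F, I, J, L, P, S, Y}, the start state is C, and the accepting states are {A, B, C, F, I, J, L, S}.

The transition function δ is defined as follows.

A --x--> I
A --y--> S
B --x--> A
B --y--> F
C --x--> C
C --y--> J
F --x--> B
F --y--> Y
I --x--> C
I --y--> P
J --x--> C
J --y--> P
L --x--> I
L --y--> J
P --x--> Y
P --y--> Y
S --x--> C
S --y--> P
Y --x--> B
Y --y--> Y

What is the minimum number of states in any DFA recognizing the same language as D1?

7

Reachable states from the start: {A,B,C,F,I,J,P,S,Y}. Unreachable: {L} — drop them.
Initial partition by acceptance: {A,B,C,F,I,J,S} | {P,Y}.
Split {A,B,C,F,I,J,S} by δ(·,y) → {F,I,J,S} and {A,B,C}.
On input x, block {P,Y} splits into {P} and {Y}.
Split {F,I,J,S} by δ(·,y) → {I,J,S} and {F}.
On input x, block {A,B,C} splits into {B,C} and {A}.
Split {B,C} by δ(·,x) → {B} and {C}.
The partition is now stable with 7 blocks: {I,J,S} | {P} | {B} | {Y} | {F} | {A} | {C}.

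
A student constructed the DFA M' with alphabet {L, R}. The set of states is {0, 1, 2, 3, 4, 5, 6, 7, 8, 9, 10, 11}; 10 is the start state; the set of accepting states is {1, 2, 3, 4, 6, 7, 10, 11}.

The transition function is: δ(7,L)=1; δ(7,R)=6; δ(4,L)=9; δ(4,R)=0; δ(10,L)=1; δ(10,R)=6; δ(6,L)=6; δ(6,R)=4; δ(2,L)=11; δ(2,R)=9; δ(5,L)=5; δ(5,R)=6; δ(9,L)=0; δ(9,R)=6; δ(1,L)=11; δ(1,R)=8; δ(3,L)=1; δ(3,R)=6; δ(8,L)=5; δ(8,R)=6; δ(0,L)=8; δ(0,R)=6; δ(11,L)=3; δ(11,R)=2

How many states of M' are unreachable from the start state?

1

BFS from 10 reaches {0, 1, 2, 3, 4, 5, 6, 8, 9, 10, 11}; the 1 state(s) 7 are never visited.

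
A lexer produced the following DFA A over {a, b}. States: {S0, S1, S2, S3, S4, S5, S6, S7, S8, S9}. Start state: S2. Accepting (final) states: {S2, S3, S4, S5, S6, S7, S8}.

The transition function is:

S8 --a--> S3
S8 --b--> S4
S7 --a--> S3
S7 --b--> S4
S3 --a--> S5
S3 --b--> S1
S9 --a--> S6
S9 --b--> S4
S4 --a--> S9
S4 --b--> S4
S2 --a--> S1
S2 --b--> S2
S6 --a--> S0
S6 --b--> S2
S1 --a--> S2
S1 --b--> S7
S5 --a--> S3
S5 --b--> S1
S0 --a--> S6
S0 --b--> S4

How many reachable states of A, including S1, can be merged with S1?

First remove the unreachable states {S8}; 9 states remain.
P0 = {S2,S3,S4,S5,S6,S7} | {S0,S1,S9}.
Split {S2,S3,S4,S5,S6,S7} by δ(·,a) → {S2,S4,S6} and {S3,S5,S7}.
Split {S0,S1,S9} by δ(·,b) → {S0,S9} and {S1}.
Split {S2,S4,S6} by δ(·,a) → {S4,S6} and {S2}.
Split {S4,S6} by δ(·,b) → {S4} and {S6}.
Split {S3,S5,S7} by δ(·,b) → {S3,S5} and {S7}.
No further refinement is possible. Final partition (7 blocks): {S4} | {S0,S9} | {S3,S5} | {S1} | {S2} | {S6} | {S7}.
State S1 belongs to the block {S1}, which has 1 states.

1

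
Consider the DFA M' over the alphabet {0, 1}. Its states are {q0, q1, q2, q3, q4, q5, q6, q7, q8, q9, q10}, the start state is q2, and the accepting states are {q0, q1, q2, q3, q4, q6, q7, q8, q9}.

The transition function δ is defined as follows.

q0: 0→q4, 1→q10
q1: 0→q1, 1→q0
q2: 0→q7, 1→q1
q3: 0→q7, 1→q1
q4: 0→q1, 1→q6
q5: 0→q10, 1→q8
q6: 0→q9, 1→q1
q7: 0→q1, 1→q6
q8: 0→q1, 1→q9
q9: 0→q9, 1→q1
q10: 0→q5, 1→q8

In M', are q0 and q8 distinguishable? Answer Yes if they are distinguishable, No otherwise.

First remove the unreachable states {q3}; 10 states remain.
P0 = {q0,q1,q2,q4,q6,q7,q8,q9} | {q5,q10}.
Refine {q0,q1,q2,q4,q6,q7,q8,q9} on symbol 1: members go to different blocks, giving {q1,q2,q4,q6,q7,q8,q9} and {q0}.
Refine {q1,q2,q4,q6,q7,q8,q9} on symbol 1: members go to different blocks, giving {q2,q4,q6,q7,q8,q9} and {q1}.
Split {q2,q4,q6,q7,q8,q9} by δ(·,0) → {q2,q6,q9} and {q4,q7,q8}.
Split {q2,q6,q9} by δ(·,0) → {q6,q9} and {q2}.
Stable partition: {q6,q9} | {q5,q10} | {q0} | {q1} | {q4,q7,q8} | {q2} — 6 equivalence classes.
q0 and q8 end up in different blocks, so they are distinguishable. For instance, the string '1' is accepted from only q8.

Yes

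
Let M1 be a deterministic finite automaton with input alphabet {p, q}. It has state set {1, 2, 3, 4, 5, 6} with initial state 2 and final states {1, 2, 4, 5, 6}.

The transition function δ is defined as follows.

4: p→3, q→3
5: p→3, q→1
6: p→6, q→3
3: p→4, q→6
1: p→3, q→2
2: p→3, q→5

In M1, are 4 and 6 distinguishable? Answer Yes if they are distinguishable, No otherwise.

Yes

All states are reachable from the start state.
Start with accepting vs non-accepting: {1,2,4,5,6} | {3}.
Split {1,2,4,5,6} by δ(·,p) → {1,2,4,5} and {6}.
Split {1,2,4,5} by δ(·,q) → {1,2,5} and {4}.
The partition is now stable with 4 blocks: {1,2,5} | {3} | {6} | {4}.
4 and 6 end up in different blocks, so they are distinguishable. For instance, the string 'p' is accepted from only 6.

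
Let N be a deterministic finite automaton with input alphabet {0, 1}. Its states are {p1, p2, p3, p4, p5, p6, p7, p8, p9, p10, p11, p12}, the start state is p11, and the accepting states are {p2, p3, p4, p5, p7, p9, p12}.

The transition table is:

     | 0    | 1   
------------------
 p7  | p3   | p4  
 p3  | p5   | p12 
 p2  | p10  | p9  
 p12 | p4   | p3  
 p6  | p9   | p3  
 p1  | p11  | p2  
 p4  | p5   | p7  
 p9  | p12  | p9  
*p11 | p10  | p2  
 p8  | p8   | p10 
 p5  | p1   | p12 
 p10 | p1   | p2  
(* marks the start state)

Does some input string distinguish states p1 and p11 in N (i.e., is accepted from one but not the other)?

No

Reachable states from the start: {p1,p2,p3,p4,p5,p7,p9,p10,p11,p12}. Unreachable: {p6,p8} — drop them.
Initial partition by acceptance: {p2,p3,p4,p5,p7,p9,p12} | {p1,p10,p11}.
Refine {p2,p3,p4,p5,p7,p9,p12} on symbol 0: members go to different blocks, giving {p3,p4,p7,p9,p12} and {p2,p5}.
Refine {p3,p4,p7,p9,p12} on symbol 0: members go to different blocks, giving {p7,p9,p12} and {p3,p4}.
On input 0, block {p7,p9,p12} splits into {p7,p12} and {p9}.
On input 1, block {p2,p5} splits into {p2} and {p5}.
No further refinement is possible. Final partition (6 blocks): {p7,p12} | {p1,p10,p11} | {p2} | {p3,p4} | {p9} | {p5}.
p1 and p11 lie in the same block of the stable partition, so they are equivalent — no string distinguishes them.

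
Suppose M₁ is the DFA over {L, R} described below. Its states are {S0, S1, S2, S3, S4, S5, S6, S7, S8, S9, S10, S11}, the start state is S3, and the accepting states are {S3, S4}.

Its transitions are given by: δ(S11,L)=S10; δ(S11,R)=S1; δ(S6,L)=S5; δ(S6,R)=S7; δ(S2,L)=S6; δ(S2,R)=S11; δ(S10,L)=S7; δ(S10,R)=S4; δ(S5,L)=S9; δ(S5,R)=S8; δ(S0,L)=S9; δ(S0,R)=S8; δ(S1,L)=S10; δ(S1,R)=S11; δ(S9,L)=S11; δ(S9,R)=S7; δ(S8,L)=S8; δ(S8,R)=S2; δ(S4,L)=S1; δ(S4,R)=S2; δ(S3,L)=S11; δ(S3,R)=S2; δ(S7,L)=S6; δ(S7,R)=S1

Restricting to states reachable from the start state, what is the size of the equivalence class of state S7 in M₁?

Reachable states from the start: {S1,S2,S3,S4,S5,S6,S7,S8,S9,S10,S11}. Unreachable: {S0} — drop them.
Initial partition by acceptance: {S3,S4} | {S1,S2,S5,S6,S7,S8,S9,S10,S11}.
Split {S1,S2,S5,S6,S7,S8,S9,S10,S11} by δ(·,R) → {S1,S2,S5,S6,S7,S8,S9,S11} and {S10}.
Split {S1,S2,S5,S6,S7,S8,S9,S11} by δ(·,L) → {S2,S5,S6,S7,S8,S9} and {S1,S11}.
Refine {S2,S5,S6,S7,S8,S9} on symbol L: members go to different blocks, giving {S2,S5,S6,S7,S8} and {S9}.
On input L, block {S2,S5,S6,S7,S8} splits into {S2,S6,S7,S8} and {S5}.
Split {S2,S6,S7,S8} by δ(·,L) → {S2,S7,S8} and {S6}.
Refine {S2,S7,S8} on symbol L: members go to different blocks, giving {S2,S7} and {S8}.
Stable partition: {S3,S4} | {S2,S7} | {S10} | {S1,S11} | {S9} | {S5} | {S6} | {S8} — 8 equivalence classes.
State S7 belongs to the block {S2,S7}, which has 2 states.

2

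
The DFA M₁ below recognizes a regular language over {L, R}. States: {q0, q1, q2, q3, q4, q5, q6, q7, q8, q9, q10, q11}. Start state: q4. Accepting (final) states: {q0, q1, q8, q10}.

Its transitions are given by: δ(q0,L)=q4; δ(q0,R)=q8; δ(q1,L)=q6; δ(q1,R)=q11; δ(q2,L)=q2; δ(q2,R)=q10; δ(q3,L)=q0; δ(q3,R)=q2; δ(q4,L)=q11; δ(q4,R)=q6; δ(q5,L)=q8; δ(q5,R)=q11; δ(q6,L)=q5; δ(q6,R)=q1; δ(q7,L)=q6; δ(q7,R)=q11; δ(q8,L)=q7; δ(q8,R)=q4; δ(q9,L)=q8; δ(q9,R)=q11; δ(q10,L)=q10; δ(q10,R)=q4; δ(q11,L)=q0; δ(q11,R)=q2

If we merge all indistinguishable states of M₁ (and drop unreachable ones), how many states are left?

First remove the unreachable states {q3,q9}; 10 states remain.
P0 = {q0,q1,q8,q10} | {q2,q4,q5,q6,q7,q11}.
On input L, block {q0,q1,q8,q10} splits into {q0,q1,q8} and {q10}.
Split {q0,q1,q8} by δ(·,R) → {q1,q8} and {q0}.
On input L, block {q2,q4,q5,q6,q7,q11} splits into {q2,q4,q6,q7} and {q5} and {q11}.
Split {q1,q8} by δ(·,R) → {q1} and {q8}.
Split {q2,q4,q6,q7} by δ(·,L) → {q2,q7} and {q4} and {q6}.
Refine {q2,q7} on symbol L: members go to different blocks, giving {q2} and {q7}.
No further refinement is possible. Final partition (10 blocks): {q1} | {q2} | {q10} | {q0} | {q5} | {q11} | {q8} | {q4} | {q6} | {q7}.

10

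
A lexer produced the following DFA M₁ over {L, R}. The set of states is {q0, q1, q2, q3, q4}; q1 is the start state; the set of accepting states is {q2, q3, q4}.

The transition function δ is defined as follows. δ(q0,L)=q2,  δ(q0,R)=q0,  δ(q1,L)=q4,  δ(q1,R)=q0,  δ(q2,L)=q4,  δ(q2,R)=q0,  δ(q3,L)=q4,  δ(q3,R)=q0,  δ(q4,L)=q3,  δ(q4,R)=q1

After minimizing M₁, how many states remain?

2

Start with accepting vs non-accepting: {q2,q3,q4} | {q0,q1}.
The partition is now stable with 2 blocks: {q2,q3,q4} | {q0,q1}.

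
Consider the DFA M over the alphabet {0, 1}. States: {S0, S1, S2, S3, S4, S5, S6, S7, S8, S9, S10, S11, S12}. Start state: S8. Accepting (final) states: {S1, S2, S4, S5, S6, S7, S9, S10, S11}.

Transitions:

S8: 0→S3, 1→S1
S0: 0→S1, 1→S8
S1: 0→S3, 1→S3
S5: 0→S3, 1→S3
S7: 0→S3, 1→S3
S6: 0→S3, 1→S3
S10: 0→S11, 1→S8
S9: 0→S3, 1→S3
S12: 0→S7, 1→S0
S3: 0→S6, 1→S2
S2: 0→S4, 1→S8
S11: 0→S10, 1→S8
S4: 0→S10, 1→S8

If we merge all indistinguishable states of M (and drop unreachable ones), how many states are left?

4

States {S0,S5,S7,S9,S12} cannot be reached from the start state, so discard them.
Start with accepting vs non-accepting: {S1,S2,S4,S6,S10,S11} | {S3,S8}.
Split {S1,S2,S4,S6,S10,S11} by δ(·,0) → {S2,S4,S10,S11} and {S1,S6}.
On input 0, block {S3,S8} splits into {S3} and {S8}.
Stable partition: {S2,S4,S10,S11} | {S3} | {S1,S6} | {S8} — 4 equivalence classes.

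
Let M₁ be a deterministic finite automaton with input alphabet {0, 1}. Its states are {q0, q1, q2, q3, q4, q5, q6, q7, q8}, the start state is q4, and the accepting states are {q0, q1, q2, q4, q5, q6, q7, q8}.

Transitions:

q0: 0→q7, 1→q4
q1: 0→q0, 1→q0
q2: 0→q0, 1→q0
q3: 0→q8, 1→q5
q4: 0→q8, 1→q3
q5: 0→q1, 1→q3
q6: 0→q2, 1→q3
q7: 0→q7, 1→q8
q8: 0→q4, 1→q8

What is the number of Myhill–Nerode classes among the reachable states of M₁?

7

First remove the unreachable states {q2,q6}; 7 states remain.
Start with accepting vs non-accepting: {q0,q1,q4,q5,q7,q8} | {q3}.
Split {q0,q1,q4,q5,q7,q8} by δ(·,1) → {q0,q1,q7,q8} and {q4,q5}.
On input 0, block {q0,q1,q7,q8} splits into {q0,q1,q7} and {q8}.
Split {q0,q1,q7} by δ(·,1) → {q0} and {q1} and {q7}.
On input 0, block {q4,q5} splits into {q4} and {q5}.
No further refinement is possible. Final partition (7 blocks): {q0} | {q3} | {q4} | {q8} | {q1} | {q7} | {q5}.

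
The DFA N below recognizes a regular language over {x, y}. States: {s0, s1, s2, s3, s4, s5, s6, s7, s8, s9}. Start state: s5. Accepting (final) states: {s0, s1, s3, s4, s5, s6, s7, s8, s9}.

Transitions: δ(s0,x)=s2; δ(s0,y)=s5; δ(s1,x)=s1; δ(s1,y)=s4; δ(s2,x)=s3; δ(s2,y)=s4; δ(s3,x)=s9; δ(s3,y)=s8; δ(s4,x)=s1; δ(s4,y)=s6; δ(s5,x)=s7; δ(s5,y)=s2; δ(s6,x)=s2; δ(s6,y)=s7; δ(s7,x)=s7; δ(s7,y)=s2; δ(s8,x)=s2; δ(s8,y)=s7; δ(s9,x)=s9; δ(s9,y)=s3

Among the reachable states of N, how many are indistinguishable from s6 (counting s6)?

2

States {s0} cannot be reached from the start state, so discard them.
Initial partition by acceptance: {s1,s3,s4,s5,s6,s7,s8,s9} | {s2}.
Split {s1,s3,s4,s5,s6,s7,s8,s9} by δ(·,x) → {s1,s3,s4,s5,s7,s9} and {s6,s8}.
On input y, block {s1,s3,s4,s5,s7,s9} splits into {s1,s9} and {s3,s4} and {s5,s7}.
Stable partition: {s1,s9} | {s2} | {s6,s8} | {s3,s4} | {s5,s7} — 5 equivalence classes.
State s6 belongs to the block {s6,s8}, which has 2 states.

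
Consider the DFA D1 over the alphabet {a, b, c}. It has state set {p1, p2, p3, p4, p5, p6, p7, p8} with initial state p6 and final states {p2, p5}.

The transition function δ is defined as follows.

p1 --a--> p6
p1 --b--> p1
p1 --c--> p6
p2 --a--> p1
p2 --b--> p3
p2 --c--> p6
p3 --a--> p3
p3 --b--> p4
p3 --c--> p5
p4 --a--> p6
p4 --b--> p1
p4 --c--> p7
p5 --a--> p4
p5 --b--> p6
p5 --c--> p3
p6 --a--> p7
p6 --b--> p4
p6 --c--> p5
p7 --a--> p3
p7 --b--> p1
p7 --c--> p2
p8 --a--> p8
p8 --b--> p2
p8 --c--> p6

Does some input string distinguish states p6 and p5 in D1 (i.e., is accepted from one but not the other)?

Yes

Reachable states from the start: {p1,p2,p3,p4,p5,p6,p7}. Unreachable: {p8} — drop them.
P0 = {p2,p5} | {p1,p3,p4,p6,p7}.
Refine {p1,p3,p4,p6,p7} on symbol c: members go to different blocks, giving {p3,p6,p7} and {p1,p4}.
Stable partition: {p2,p5} | {p3,p6,p7} | {p1,p4} — 3 equivalence classes.
p6 and p5 end up in different blocks, so they are distinguishable. For instance, the string 'ε' is accepted from only p5.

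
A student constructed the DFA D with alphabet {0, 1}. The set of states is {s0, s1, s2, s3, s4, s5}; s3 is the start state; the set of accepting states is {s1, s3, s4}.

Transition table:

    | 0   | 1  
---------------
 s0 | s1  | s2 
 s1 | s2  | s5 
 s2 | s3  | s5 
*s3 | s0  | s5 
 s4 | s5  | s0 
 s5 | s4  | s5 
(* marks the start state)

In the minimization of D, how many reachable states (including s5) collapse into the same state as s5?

Every state is reachable, so we keep all 6.
P0 = {s1,s3,s4} | {s0,s2,s5}.
Stable partition: {s1,s3,s4} | {s0,s2,s5} — 2 equivalence classes.
The equivalence class containing s5 is {s0,s2,s5}, of size 3.

3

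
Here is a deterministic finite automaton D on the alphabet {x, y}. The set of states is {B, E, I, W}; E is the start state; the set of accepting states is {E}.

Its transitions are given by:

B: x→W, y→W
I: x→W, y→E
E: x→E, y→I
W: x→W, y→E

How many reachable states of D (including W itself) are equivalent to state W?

Reachable states from the start: {E,I,W}. Unreachable: {B} — drop them.
P0 = {E} | {I,W}.
Stable partition: {E} | {I,W} — 2 equivalence classes.
State W belongs to the block {I,W}, which has 2 states.

2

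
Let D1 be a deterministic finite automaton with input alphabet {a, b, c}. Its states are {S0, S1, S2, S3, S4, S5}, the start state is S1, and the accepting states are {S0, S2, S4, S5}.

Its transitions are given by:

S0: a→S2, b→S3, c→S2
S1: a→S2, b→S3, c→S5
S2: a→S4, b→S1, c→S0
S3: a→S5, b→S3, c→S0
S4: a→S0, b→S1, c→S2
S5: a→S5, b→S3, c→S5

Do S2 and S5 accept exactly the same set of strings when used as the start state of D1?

Yes

Every state is reachable, so we keep all 6.
Start with accepting vs non-accepting: {S0,S2,S4,S5} | {S1,S3}.
The partition is now stable with 2 blocks: {S0,S2,S4,S5} | {S1,S3}.
S2 and S5 lie in the same block of the stable partition, so they are equivalent — no string distinguishes them.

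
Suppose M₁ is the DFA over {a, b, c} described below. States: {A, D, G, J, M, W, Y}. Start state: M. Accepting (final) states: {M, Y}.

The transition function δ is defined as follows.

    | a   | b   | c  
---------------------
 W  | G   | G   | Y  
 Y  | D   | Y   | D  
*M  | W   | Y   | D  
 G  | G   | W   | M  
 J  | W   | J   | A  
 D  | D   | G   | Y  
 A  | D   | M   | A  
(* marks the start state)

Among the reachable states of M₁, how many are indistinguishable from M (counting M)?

States {A,J} cannot be reached from the start state, so discard them.
P0 = {M,Y} | {D,G,W}.
Stable partition: {M,Y} | {D,G,W} — 2 equivalence classes.
State M belongs to the block {M,Y}, which has 2 states.

2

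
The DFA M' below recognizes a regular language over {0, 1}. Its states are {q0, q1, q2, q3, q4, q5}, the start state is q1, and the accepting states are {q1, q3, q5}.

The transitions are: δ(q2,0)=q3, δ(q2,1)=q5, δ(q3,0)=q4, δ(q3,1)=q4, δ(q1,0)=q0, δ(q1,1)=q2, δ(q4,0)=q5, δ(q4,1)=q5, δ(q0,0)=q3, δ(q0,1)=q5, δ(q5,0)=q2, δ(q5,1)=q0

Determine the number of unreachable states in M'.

A breadth-first search from the start state visits every state.

0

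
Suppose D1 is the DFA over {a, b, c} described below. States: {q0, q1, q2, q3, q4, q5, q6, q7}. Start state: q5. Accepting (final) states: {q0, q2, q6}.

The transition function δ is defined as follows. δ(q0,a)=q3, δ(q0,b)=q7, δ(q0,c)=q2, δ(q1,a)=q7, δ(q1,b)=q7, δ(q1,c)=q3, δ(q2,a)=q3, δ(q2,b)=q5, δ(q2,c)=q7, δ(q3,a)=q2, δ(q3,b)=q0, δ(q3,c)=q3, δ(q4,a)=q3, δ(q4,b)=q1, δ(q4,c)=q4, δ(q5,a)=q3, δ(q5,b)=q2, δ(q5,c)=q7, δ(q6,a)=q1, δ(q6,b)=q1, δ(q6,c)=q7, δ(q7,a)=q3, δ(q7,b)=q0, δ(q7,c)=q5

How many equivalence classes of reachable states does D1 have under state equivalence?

States {q1,q4,q6} cannot be reached from the start state, so discard them.
Start with accepting vs non-accepting: {q0,q2} | {q3,q5,q7}.
Split {q0,q2} by δ(·,c) → {q0} and {q2}.
On input a, block {q3,q5,q7} splits into {q5,q7} and {q3}.
On input b, block {q5,q7} splits into {q5} and {q7}.
The partition is now stable with 5 blocks: {q0} | {q5} | {q2} | {q3} | {q7}.

5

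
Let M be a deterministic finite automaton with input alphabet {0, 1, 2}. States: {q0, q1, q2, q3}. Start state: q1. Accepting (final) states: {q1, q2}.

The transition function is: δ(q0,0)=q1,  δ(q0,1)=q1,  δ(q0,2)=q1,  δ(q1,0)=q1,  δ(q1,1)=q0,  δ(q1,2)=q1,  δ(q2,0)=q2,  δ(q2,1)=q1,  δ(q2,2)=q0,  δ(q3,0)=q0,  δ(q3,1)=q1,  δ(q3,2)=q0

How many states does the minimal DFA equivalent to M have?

States {q2,q3} cannot be reached from the start state, so discard them.
Initial partition by acceptance: {q1} | {q0}.
Stable partition: {q1} | {q0} — 2 equivalence classes.

2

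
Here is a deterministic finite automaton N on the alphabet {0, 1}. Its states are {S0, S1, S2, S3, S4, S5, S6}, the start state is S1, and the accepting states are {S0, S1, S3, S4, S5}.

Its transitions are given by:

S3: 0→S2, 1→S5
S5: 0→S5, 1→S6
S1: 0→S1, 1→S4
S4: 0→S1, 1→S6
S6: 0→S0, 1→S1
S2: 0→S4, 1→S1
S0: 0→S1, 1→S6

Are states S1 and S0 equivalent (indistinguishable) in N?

No

States {S2,S3,S5} cannot be reached from the start state, so discard them.
Initial partition by acceptance: {S0,S1,S4} | {S6}.
On input 1, block {S0,S1,S4} splits into {S0,S4} and {S1}.
Stable partition: {S0,S4} | {S6} | {S1} — 3 equivalence classes.
S1 and S0 end up in different blocks, so they are distinguishable. For instance, the string '1' is accepted from only S1.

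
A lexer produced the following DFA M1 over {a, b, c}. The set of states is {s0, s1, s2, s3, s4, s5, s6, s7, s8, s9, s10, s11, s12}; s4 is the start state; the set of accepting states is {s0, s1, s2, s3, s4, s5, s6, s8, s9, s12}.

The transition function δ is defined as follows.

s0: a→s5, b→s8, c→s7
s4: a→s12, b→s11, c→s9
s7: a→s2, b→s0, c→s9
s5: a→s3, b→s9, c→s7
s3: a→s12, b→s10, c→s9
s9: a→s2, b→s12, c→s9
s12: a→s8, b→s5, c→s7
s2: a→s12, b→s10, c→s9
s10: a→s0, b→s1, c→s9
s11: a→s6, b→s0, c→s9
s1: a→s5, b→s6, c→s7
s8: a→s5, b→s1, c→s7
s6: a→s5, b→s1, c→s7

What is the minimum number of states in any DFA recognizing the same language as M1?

P0 = {s0,s1,s2,s3,s4,s5,s6,s8,s9,s12} | {s7,s10,s11}.
Refine {s0,s1,s2,s3,s4,s5,s6,s8,s9,s12} on symbol b: members go to different blocks, giving {s0,s1,s5,s6,s8,s9,s12} and {s2,s3,s4}.
Split {s0,s1,s5,s6,s8,s9,s12} by δ(·,a) → {s0,s1,s6,s8,s12} and {s5,s9}.
On input a, block {s0,s1,s6,s8,s12} splits into {s0,s1,s6,s8} and {s12}.
On input a, block {s7,s10,s11} splits into {s10,s11} and {s7}.
Refine {s5,s9} on symbol b: members go to different blocks, giving {s5} and {s9}.
No further refinement is possible. Final partition (7 blocks): {s0,s1,s6,s8} | {s10,s11} | {s2,s3,s4} | {s5} | {s12} | {s7} | {s9}.

7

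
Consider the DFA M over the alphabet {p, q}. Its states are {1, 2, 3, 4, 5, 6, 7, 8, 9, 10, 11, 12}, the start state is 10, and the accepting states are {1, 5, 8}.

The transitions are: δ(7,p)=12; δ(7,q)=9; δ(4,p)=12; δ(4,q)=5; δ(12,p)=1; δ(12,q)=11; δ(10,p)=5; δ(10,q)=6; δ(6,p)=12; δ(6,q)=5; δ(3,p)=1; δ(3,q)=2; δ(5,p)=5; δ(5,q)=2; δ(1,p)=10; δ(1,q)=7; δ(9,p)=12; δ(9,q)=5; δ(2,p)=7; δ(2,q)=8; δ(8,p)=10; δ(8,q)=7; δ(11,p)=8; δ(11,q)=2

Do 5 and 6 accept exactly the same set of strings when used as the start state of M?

No

First remove the unreachable states {3,4}; 10 states remain.
Initial partition by acceptance: {1,5,8} | {2,6,7,9,10,11,12}.
Split {1,5,8} by δ(·,p) → {1,8} and {5}.
On input p, block {2,6,7,9,10,11,12} splits into {2,6,7,9} and {11,12} and {10}.
On input p, block {2,6,7,9} splits into {6,7,9} and {2}.
On input q, block {6,7,9} splits into {6,9} and {7}.
Split {11,12} by δ(·,q) → {11} and {12}.
Stable partition: {1,8} | {6,9} | {5} | {11} | {10} | {2} | {7} | {12} — 8 equivalence classes.
5 and 6 end up in different blocks, so they are distinguishable. For instance, the string 'ε' is accepted from only 5.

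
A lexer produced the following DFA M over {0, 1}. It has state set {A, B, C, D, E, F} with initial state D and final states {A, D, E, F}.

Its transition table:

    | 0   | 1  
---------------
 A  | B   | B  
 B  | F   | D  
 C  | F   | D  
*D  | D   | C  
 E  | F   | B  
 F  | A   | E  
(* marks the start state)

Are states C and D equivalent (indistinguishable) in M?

No

All states are reachable from the start state.
Initial partition by acceptance: {A,D,E,F} | {B,C}.
Split {A,D,E,F} by δ(·,0) → {D,E,F} and {A}.
On input 0, block {D,E,F} splits into {D,E} and {F}.
Split {D,E} by δ(·,0) → {D} and {E}.
The partition is now stable with 5 blocks: {D} | {B,C} | {A} | {F} | {E}.
C and D end up in different blocks, so they are distinguishable. For instance, the string 'ε' is accepted from only D.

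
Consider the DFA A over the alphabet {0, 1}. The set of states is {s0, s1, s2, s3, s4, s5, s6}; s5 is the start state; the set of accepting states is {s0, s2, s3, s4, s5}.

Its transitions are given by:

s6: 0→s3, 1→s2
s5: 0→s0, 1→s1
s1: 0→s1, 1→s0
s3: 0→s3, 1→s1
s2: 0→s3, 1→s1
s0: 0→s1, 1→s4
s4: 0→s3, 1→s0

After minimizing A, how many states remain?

5

States {s2,s6} cannot be reached from the start state, so discard them.
P0 = {s0,s3,s4,s5} | {s1}.
On input 0, block {s0,s3,s4,s5} splits into {s3,s4,s5} and {s0}.
On input 0, block {s3,s4,s5} splits into {s3,s4} and {s5}.
Refine {s3,s4} on symbol 1: members go to different blocks, giving {s3} and {s4}.
Stable partition: {s3} | {s1} | {s0} | {s5} | {s4} — 5 equivalence classes.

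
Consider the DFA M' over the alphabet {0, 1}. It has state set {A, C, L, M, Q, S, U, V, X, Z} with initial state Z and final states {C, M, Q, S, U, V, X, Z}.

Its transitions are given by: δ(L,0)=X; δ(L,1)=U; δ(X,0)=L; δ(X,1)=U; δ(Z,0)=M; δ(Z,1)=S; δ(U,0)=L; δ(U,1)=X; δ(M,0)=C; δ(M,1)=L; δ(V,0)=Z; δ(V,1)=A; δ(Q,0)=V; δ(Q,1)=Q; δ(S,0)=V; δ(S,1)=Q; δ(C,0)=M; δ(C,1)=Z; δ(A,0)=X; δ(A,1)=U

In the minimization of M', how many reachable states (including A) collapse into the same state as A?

2

Every state is reachable, so we keep all 10.
Start with accepting vs non-accepting: {C,M,Q,S,U,V,X,Z} | {A,L}.
Split {C,M,Q,S,U,V,X,Z} by δ(·,0) → {C,M,Q,S,V,Z} and {U,X}.
On input 1, block {C,M,Q,S,V,Z} splits into {C,Q,S,Z} and {M,V}.
No further refinement is possible. Final partition (4 blocks): {C,Q,S,Z} | {A,L} | {U,X} | {M,V}.
The equivalence class containing A is {A,L}, of size 2.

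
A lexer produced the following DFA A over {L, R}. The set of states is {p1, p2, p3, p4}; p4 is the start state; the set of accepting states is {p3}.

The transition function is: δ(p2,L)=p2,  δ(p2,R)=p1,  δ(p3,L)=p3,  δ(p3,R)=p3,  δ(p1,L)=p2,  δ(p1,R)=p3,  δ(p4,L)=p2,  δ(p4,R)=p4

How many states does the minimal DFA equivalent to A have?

P0 = {p3} | {p1,p2,p4}.
Split {p1,p2,p4} by δ(·,R) → {p2,p4} and {p1}.
Refine {p2,p4} on symbol R: members go to different blocks, giving {p2} and {p4}.
No further refinement is possible. Final partition (4 blocks): {p3} | {p2} | {p1} | {p4}.

4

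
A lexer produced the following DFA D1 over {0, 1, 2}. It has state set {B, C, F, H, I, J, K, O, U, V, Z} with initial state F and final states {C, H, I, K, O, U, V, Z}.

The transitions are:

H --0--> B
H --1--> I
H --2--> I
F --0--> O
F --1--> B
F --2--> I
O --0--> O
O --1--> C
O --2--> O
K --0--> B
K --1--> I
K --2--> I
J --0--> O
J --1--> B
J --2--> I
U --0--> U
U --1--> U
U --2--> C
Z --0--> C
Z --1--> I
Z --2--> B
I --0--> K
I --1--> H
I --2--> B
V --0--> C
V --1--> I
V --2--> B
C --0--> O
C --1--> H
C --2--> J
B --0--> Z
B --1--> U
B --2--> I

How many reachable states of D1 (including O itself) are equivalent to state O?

1

States {V} cannot be reached from the start state, so discard them.
P0 = {C,H,I,K,O,U,Z} | {B,F,J}.
On input 0, block {C,H,I,K,O,U,Z} splits into {C,I,O,U,Z} and {H,K}.
On input 0, block {C,I,O,U,Z} splits into {C,O,U,Z} and {I}.
Refine {C,O,U,Z} on symbol 1: members go to different blocks, giving {O,U} and {C} and {Z}.
Refine {O,U} on symbol 1: members go to different blocks, giving {U} and {O}.
On input 0, block {B,F,J} splits into {F,J} and {B}.
No further refinement is possible. Final partition (8 blocks): {U} | {F,J} | {H,K} | {I} | {C} | {Z} | {O} | {B}.
The equivalence class containing O is {O}, of size 1.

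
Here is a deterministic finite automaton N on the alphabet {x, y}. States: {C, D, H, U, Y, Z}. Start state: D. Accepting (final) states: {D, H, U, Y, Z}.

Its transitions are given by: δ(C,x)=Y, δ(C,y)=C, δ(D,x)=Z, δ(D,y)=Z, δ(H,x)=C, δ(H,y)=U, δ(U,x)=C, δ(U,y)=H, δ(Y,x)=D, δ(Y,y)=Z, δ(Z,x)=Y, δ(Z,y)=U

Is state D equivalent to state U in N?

All states are reachable from the start state.
P0 = {D,H,U,Y,Z} | {C}.
Refine {D,H,U,Y,Z} on symbol x: members go to different blocks, giving {D,Y,Z} and {H,U}.
Split {D,Y,Z} by δ(·,y) → {D,Y} and {Z}.
Refine {D,Y} on symbol x: members go to different blocks, giving {D} and {Y}.
No further refinement is possible. Final partition (5 blocks): {D} | {C} | {H,U} | {Z} | {Y}.
D and U end up in different blocks, so they are distinguishable. For instance, the string 'x' is accepted from only D.

No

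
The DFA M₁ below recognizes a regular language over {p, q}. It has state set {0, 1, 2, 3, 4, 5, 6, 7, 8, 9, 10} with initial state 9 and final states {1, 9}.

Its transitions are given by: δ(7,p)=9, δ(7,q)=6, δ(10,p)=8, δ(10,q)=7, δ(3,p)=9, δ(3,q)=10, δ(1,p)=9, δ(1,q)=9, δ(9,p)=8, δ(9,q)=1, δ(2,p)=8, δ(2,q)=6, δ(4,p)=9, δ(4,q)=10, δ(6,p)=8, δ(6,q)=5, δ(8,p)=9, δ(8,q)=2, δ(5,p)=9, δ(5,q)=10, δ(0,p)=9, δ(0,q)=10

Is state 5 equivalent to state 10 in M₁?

No

States {0,3,4} cannot be reached from the start state, so discard them.
Initial partition by acceptance: {1,9} | {2,5,6,7,8,10}.
Split {1,9} by δ(·,p) → {1} and {9}.
Split {2,5,6,7,8,10} by δ(·,p) → {2,6,10} and {5,7,8}.
Refine {2,6,10} on symbol q: members go to different blocks, giving {6,10} and {2}.
Refine {5,7,8} on symbol q: members go to different blocks, giving {5,7} and {8}.
Stable partition: {1} | {6,10} | {9} | {5,7} | {2} | {8} — 6 equivalence classes.
5 and 10 end up in different blocks, so they are distinguishable. For instance, the string 'p' is accepted from only 5.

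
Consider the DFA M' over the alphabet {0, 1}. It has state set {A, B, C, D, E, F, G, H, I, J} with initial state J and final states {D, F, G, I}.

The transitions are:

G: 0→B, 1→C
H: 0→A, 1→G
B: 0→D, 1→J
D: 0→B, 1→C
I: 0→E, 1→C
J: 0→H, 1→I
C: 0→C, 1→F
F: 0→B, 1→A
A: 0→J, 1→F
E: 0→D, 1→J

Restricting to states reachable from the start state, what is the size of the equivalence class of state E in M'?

2

P0 = {D,F,G,I} | {A,B,C,E,H,J}.
Refine {A,B,C,E,H,J} on symbol 0: members go to different blocks, giving {A,C,H,J} and {B,E}.
The partition is now stable with 3 blocks: {D,F,G,I} | {A,C,H,J} | {B,E}.
The equivalence class containing E is {B,E}, of size 2.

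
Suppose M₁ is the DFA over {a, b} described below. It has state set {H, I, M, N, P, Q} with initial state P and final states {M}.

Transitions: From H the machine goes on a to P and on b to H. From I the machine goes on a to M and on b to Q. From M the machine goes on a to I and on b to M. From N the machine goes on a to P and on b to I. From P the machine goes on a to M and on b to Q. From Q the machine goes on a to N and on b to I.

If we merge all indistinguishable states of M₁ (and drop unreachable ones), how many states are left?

4

States {H} cannot be reached from the start state, so discard them.
Initial partition by acceptance: {M} | {I,N,P,Q}.
Split {I,N,P,Q} by δ(·,a) → {N,Q} and {I,P}.
On input a, block {N,Q} splits into {N} and {Q}.
No further refinement is possible. Final partition (4 blocks): {M} | {N} | {I,P} | {Q}.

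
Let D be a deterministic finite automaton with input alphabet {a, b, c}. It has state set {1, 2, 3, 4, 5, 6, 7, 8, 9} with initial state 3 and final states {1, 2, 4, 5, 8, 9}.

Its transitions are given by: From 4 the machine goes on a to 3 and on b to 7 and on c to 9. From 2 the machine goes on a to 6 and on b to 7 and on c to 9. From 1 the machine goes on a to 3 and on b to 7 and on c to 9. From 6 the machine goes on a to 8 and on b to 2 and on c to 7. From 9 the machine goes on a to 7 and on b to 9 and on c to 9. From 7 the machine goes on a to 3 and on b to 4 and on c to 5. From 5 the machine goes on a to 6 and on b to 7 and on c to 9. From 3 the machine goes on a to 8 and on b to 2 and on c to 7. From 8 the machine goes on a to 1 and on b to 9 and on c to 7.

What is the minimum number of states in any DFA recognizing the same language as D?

All states are reachable from the start state.
Start with accepting vs non-accepting: {1,2,4,5,8,9} | {3,6,7}.
On input a, block {1,2,4,5,8,9} splits into {1,2,4,5,9} and {8}.
On input b, block {1,2,4,5,9} splits into {1,2,4,5} and {9}.
Refine {3,6,7} on symbol a: members go to different blocks, giving {3,6} and {7}.
No further refinement is possible. Final partition (5 blocks): {1,2,4,5} | {3,6} | {8} | {9} | {7}.

5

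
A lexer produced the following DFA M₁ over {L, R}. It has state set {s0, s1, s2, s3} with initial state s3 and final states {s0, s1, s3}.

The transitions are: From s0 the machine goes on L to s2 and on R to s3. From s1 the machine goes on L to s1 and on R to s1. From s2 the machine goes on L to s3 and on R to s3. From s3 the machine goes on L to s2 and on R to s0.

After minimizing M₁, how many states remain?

2

Reachable states from the start: {s0,s2,s3}. Unreachable: {s1} — drop them.
P0 = {s0,s3} | {s2}.
No further refinement is possible. Final partition (2 blocks): {s0,s3} | {s2}.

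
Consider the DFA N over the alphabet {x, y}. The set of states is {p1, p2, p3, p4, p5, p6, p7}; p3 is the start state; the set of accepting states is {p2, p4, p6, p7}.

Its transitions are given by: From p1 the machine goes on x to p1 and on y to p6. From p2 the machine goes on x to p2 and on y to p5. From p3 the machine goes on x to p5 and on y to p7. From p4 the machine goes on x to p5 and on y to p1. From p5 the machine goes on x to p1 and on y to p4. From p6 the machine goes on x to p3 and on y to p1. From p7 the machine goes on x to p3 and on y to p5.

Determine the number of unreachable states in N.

Starting at p3 and following transitions, the reachable set is {p1, p3, p4, p5, p6, p7}. That leaves p2 unreachable — 1 in total.

1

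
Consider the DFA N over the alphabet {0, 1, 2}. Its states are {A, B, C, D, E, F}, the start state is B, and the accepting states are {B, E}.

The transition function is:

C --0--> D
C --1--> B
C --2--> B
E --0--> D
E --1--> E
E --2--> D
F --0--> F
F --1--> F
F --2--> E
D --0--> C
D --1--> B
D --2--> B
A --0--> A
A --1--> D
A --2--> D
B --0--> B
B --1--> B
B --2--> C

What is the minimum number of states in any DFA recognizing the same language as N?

2

First remove the unreachable states {A,E,F}; 3 states remain.
Initial partition by acceptance: {B} | {C,D}.
Stable partition: {B} | {C,D} — 2 equivalence classes.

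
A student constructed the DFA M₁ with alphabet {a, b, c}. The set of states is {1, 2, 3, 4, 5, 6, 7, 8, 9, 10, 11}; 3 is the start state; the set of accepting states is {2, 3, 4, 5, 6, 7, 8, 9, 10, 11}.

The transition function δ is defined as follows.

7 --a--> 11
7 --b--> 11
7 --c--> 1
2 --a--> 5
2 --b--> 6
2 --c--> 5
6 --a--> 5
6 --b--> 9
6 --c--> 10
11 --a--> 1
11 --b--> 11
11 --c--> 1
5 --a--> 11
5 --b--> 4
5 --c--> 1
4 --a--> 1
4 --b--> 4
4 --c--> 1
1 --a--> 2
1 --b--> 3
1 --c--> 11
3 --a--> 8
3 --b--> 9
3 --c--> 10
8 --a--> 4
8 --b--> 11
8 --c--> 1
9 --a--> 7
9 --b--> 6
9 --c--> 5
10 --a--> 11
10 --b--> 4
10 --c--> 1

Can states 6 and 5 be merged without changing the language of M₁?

No

All states are reachable from the start state.
Initial partition by acceptance: {2,3,4,5,6,7,8,9,10,11} | {1}.
Refine {2,3,4,5,6,7,8,9,10,11} on symbol a: members go to different blocks, giving {2,3,5,6,7,8,9,10} and {4,11}.
On input a, block {2,3,5,6,7,8,9,10} splits into {2,3,6,9} and {5,7,8,10}.
The partition is now stable with 4 blocks: {2,3,6,9} | {1} | {4,11} | {5,7,8,10}.
6 and 5 end up in different blocks, so they are distinguishable. For instance, the string 'c' is accepted from only 6.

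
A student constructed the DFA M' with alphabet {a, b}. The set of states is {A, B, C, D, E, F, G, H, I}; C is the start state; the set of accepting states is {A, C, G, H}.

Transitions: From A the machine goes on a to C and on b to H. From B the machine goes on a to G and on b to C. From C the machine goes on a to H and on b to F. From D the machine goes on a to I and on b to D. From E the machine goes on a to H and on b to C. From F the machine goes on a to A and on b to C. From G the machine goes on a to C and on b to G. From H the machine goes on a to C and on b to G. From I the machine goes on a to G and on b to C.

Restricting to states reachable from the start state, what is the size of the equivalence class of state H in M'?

3

First remove the unreachable states {B,D,E,I}; 5 states remain.
Initial partition by acceptance: {A,C,G,H} | {F}.
On input b, block {A,C,G,H} splits into {A,G,H} and {C}.
The partition is now stable with 3 blocks: {A,G,H} | {F} | {C}.
State H belongs to the block {A,G,H}, which has 3 states.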